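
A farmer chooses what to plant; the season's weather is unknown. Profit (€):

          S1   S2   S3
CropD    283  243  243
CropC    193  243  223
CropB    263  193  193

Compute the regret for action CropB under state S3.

50

Best payoff under S3 is 243.
Regret = 243 − 193 = 50.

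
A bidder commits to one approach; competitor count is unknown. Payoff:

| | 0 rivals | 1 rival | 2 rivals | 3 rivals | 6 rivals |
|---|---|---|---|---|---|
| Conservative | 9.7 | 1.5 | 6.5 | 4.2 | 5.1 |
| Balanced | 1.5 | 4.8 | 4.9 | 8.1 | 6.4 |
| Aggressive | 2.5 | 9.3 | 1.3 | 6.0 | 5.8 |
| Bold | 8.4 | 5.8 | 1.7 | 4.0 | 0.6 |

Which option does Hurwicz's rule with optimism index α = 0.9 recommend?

Conservative

Conservative: 0.9·9.7 + 0.1·1.5 = 8.88
Balanced: 0.9·8.1 + 0.1·1.5 = 7.44
Aggressive: 0.9·9.3 + 0.1·1.3 = 8.5
Bold: 0.9·8.4 + 0.1·0.6 = 7.62
Highest Hurwicz score = 8.88 → Conservative.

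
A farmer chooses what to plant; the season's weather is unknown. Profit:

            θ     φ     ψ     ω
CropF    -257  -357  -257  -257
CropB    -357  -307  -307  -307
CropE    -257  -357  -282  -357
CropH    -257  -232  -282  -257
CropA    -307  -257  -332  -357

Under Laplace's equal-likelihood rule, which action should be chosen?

Row averages: CropF=-282, CropB=-319.5, CropE=-313.25, CropH=-257, CropA=-313.25
Highest average = -257 → CropH.

CropH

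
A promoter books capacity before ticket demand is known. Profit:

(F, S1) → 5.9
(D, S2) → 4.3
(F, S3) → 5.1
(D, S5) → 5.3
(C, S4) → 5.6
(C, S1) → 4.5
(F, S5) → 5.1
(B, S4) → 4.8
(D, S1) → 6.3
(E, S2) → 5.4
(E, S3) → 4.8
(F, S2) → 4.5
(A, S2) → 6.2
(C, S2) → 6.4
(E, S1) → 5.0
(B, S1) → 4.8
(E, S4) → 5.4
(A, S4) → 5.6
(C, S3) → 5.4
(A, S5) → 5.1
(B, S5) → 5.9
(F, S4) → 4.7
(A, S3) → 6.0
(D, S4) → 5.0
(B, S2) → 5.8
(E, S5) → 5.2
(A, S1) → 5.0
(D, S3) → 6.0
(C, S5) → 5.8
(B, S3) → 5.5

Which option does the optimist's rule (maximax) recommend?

C

Row maxima: A=6.2, B=5.9, C=6.4, D=6.3, E=5.4, F=5.9
Best best-case = 6.4 → C.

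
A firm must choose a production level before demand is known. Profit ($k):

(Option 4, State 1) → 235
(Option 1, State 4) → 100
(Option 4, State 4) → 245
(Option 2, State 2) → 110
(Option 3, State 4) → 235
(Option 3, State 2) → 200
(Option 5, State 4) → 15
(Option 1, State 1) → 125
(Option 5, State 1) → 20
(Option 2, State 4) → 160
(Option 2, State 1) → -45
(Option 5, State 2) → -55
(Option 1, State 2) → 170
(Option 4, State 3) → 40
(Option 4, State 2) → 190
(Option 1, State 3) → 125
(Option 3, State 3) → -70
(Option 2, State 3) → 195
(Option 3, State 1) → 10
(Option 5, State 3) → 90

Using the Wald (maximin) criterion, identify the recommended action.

Row minima: Option 1=100, Option 2=-45, Option 3=-70, Option 4=40, Option 5=-55
Best worst-case = 100 → Option 1.

Option 1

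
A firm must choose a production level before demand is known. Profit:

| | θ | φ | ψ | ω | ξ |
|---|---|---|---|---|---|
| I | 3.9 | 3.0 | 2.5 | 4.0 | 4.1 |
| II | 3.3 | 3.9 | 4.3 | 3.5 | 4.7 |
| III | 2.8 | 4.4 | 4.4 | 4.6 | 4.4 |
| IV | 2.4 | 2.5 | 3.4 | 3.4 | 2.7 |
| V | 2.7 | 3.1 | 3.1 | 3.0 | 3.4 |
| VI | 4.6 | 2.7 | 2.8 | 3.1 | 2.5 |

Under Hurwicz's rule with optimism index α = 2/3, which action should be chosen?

II

I: 2/3·4.1 + 1/3·2.5 = 107/30
II: 2/3·4.7 + 1/3·3.3 = 127/30
III: 2/3·4.6 + 1/3·2.8 = 4
IV: 2/3·3.4 + 1/3·2.4 = 46/15
V: 2/3·3.4 + 1/3·2.7 = 19/6
VI: 2/3·4.6 + 1/3·2.5 = 3.9
Highest Hurwicz score = 127/30 → II.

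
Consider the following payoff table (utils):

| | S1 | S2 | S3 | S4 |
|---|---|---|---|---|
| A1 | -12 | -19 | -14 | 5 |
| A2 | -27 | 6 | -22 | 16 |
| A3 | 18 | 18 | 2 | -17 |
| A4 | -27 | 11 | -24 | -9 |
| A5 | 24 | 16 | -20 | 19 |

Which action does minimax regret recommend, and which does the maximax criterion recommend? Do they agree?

Column bests: S1=24, S2=18, S3=2, S4=19.
A1 regrets: 36, 37, 16, 14 → max 37
A2 regrets: 51, 12, 24, 3 → max 51
A3 regrets: 6, 0, 0, 36 → max 36
A4 regrets: 51, 7, 26, 28 → max 51
A5 regrets: 0, 2, 22, 0 → max 22
Smallest max regret = 22 → A5.
Row maxima: A1=5, A2=16, A3=18, A4=11, A5=24
Best best-case = 24 → A5.

minimax regret → A5; maximax → A5 (agree)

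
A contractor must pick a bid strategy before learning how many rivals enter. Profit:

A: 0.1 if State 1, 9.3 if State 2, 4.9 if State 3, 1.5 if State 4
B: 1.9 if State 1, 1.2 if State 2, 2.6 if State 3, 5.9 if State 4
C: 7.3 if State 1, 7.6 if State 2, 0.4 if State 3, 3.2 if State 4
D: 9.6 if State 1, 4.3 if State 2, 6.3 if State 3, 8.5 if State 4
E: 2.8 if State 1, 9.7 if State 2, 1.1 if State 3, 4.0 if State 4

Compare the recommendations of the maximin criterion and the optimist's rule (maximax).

maximin → D; maximax → E (disagree)

Row minima: A=0.1, B=1.2, C=0.4, D=4.3, E=1.1
Best worst-case = 4.3 → D.
Row maxima: A=9.3, B=5.9, C=7.6, D=9.6, E=9.7
Best best-case = 9.7 → E.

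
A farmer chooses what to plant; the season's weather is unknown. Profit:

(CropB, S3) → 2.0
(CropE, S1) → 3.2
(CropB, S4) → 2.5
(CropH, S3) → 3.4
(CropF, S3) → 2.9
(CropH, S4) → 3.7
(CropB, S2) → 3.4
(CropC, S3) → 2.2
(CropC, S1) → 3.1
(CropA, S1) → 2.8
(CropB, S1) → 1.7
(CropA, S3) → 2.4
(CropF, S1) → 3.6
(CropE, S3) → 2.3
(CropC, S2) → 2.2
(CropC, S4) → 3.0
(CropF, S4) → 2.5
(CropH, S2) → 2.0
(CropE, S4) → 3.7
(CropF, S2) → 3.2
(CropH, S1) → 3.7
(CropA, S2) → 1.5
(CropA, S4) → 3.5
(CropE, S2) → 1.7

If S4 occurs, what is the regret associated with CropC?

0.7

Best payoff under S4 is 3.7.
Regret = 3.7 − 3.0 = 0.7.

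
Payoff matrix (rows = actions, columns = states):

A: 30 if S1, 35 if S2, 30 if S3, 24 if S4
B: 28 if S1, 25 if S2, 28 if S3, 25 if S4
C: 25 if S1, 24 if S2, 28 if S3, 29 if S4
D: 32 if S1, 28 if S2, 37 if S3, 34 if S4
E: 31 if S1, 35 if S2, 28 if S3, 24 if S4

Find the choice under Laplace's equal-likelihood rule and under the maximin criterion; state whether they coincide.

Row averages: A=29.75, B=26.5, C=26.5, D=32.75, E=29.5
Highest average = 32.75 → D.
Row minima: A=24, B=25, C=24, D=28, E=24
Best worst-case = 28 → D.

laplace → D; maximin → D (agree)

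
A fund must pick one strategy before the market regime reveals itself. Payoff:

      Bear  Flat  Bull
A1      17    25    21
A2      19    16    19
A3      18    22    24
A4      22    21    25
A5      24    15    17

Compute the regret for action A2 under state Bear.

Best payoff under Bear is 24.
Regret = 24 − 19 = 5.

5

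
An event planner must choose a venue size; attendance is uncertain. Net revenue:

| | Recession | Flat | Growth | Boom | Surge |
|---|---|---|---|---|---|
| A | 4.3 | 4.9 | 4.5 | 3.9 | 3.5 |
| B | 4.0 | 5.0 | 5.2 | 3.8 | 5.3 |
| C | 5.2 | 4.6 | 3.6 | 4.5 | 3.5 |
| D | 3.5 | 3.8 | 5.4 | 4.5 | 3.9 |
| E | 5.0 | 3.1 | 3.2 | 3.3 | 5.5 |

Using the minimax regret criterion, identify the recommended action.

B

Column bests: Recession=5.2, Flat=5.0, Growth=5.4, Boom=4.5, Surge=5.5.
A regrets: 0.9, 0.1, 0.9, 0.6, 2.0 → max 2.0
B regrets: 1.2, 0.0, 0.2, 0.7, 0.2 → max 1.2
C regrets: 0.0, 0.4, 1.8, 0.0, 2.0 → max 2.0
D regrets: 1.7, 1.2, 0.0, 0.0, 1.6 → max 1.7
E regrets: 0.2, 1.9, 2.2, 1.2, 0.0 → max 2.2
Smallest max regret = 1.2 → B.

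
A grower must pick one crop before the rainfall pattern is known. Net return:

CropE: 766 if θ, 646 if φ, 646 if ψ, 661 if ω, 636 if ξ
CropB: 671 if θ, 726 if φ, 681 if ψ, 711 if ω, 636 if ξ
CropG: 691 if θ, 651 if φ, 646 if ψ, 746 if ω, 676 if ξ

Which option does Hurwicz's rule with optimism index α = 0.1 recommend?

CropG

CropE: 0.1·766 + 0.9·636 = 649
CropB: 0.1·726 + 0.9·636 = 645
CropG: 0.1·746 + 0.9·646 = 656
Highest Hurwicz score = 656 → CropG.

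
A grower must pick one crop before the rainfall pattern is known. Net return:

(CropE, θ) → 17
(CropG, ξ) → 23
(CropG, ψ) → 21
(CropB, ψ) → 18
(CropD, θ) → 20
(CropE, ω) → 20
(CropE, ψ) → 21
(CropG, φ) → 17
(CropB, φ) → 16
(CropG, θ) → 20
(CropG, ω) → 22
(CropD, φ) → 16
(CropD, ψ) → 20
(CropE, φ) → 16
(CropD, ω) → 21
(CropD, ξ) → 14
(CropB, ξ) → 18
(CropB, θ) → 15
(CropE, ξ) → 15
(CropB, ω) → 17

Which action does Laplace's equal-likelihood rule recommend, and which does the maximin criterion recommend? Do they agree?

Row averages: CropG=20.6, CropE=17.8, CropD=18.2, CropB=16.8
Highest average = 20.6 → CropG.
Row minima: CropG=17, CropE=15, CropD=14, CropB=15
Best worst-case = 17 → CropG.

laplace → CropG; maximin → CropG (agree)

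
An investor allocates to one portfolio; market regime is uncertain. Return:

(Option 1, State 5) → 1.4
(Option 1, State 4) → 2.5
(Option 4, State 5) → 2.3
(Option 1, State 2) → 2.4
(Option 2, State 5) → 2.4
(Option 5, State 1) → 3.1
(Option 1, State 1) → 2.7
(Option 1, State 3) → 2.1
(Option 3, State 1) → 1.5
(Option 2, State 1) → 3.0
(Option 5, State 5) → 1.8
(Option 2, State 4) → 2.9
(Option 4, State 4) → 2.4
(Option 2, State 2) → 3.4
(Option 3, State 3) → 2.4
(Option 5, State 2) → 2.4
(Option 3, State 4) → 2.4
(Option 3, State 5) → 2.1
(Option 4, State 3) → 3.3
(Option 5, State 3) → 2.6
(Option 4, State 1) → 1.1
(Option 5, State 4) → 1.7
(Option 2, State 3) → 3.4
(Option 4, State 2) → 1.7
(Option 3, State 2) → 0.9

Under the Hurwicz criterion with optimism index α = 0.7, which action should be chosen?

Option 1: 0.7·2.7 + 0.3·1.4 = 2.31
Option 2: 0.7·3.4 + 0.3·2.4 = 3.1
Option 3: 0.7·2.4 + 0.3·0.9 = 1.95
Option 4: 0.7·3.3 + 0.3·1.1 = 2.64
Option 5: 0.7·3.1 + 0.3·1.7 = 2.68
Highest Hurwicz score = 3.1 → Option 2.

Option 2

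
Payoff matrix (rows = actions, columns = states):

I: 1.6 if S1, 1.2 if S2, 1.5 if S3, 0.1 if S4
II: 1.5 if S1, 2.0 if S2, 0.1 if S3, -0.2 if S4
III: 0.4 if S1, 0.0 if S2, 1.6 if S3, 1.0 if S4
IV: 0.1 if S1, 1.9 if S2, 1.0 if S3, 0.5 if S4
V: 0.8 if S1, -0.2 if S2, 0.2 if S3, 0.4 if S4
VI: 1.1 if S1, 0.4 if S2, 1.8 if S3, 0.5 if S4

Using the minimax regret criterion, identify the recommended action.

Column bests: S1=1.6, S2=2.0, S3=1.8, S4=1.0.
I regrets: 0.0, 0.8, 0.3, 0.9 → max 0.9
II regrets: 0.1, 0.0, 1.7, 1.2 → max 1.7
III regrets: 1.2, 2.0, 0.2, 0.0 → max 2.0
IV regrets: 1.5, 0.1, 0.8, 0.5 → max 1.5
V regrets: 0.8, 2.2, 1.6, 0.6 → max 2.2
VI regrets: 0.5, 1.6, 0.0, 0.5 → max 1.6
Smallest max regret = 0.9 → I.

I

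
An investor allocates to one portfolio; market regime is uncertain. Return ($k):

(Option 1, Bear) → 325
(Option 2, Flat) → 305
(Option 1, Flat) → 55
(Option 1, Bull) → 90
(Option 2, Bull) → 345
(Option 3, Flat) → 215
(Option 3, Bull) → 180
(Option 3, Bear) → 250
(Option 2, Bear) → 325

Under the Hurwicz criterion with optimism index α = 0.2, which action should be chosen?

Option 2

Option 1: 0.2·325 + 0.8·55 = 109
Option 2: 0.2·345 + 0.8·305 = 313
Option 3: 0.2·250 + 0.8·180 = 194
Highest Hurwicz score = 313 → Option 2.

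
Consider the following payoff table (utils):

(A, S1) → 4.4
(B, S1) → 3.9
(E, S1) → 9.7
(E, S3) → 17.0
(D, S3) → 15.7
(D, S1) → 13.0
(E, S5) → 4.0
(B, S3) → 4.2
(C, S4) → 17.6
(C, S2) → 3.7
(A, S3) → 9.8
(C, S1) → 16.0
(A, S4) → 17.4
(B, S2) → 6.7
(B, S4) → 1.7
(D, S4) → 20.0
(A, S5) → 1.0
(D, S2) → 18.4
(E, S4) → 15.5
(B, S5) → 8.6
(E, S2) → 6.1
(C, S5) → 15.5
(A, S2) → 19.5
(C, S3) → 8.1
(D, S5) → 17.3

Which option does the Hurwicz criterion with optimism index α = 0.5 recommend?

A: 0.5·19.5 + 0.5·1.0 = 10.25
B: 0.5·8.6 + 0.5·1.7 = 5.15
C: 0.5·17.6 + 0.5·3.7 = 10.65
D: 0.5·20.0 + 0.5·13.0 = 16.5
E: 0.5·17.0 + 0.5·4.0 = 10.5
Highest Hurwicz score = 16.5 → D.

D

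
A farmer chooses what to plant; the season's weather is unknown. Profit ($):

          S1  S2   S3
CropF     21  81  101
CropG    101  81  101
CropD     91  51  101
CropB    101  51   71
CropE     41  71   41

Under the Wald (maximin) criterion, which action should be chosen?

CropG

Row minima: CropF=21, CropG=81, CropD=51, CropB=51, CropE=41
Best worst-case = 81 → CropG.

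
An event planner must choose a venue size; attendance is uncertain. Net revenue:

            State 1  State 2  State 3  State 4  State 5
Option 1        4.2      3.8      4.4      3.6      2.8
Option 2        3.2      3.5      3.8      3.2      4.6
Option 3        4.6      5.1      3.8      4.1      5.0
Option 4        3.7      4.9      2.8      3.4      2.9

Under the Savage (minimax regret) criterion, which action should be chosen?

Option 3

Column bests: State 1=4.6, State 2=5.1, State 3=4.4, State 4=4.1, State 5=5.0.
Option 1 regrets: 0.4, 1.3, 0.0, 0.5, 2.2 → max 2.2
Option 2 regrets: 1.4, 1.6, 0.6, 0.9, 0.4 → max 1.6
Option 3 regrets: 0.0, 0.0, 0.6, 0.0, 0.0 → max 0.6
Option 4 regrets: 0.9, 0.2, 1.6, 0.7, 2.1 → max 2.1
Smallest max regret = 0.6 → Option 3.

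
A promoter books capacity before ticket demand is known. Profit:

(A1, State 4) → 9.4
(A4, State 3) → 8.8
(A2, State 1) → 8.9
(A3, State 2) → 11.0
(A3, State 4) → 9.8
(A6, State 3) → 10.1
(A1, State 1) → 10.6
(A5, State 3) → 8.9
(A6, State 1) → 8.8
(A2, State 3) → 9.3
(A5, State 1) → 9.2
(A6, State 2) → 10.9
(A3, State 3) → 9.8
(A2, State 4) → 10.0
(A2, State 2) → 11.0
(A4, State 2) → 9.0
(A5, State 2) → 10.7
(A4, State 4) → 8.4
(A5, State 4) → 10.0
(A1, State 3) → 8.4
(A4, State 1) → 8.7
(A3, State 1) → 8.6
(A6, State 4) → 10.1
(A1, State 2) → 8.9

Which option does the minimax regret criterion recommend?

Column bests: State 1=10.6, State 2=11.0, State 3=10.1, State 4=10.1.
A1 regrets: 0.0, 2.1, 1.7, 0.7 → max 2.1
A2 regrets: 1.7, 0.0, 0.8, 0.1 → max 1.7
A3 regrets: 2.0, 0.0, 0.3, 0.3 → max 2.0
A4 regrets: 1.9, 2.0, 1.3, 1.7 → max 2.0
A5 regrets: 1.4, 0.3, 1.2, 0.1 → max 1.4
A6 regrets: 1.8, 0.1, 0.0, 0.0 → max 1.8
Smallest max regret = 1.4 → A5.

A5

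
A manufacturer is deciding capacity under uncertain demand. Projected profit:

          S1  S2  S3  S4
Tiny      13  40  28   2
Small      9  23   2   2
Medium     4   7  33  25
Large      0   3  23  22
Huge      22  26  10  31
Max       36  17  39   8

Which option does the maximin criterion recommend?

Huge

Row minima: Tiny=2, Small=2, Medium=4, Large=0, Huge=10, Max=8
Best worst-case = 10 → Huge.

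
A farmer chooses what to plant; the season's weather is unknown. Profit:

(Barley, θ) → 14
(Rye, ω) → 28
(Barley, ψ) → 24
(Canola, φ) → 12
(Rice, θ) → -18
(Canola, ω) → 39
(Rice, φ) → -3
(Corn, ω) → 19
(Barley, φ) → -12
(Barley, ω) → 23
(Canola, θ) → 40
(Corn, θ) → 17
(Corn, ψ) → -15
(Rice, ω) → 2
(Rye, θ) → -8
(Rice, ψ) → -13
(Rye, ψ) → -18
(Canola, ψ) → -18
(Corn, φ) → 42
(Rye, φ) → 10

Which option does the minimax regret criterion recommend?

Corn

Column bests: θ=40, φ=42, ψ=24, ω=39.
Canola regrets: 0, 30, 42, 0 → max 42
Rice regrets: 58, 45, 37, 37 → max 58
Barley regrets: 26, 54, 0, 16 → max 54
Rye regrets: 48, 32, 42, 11 → max 48
Corn regrets: 23, 0, 39, 20 → max 39
Smallest max regret = 39 → Corn.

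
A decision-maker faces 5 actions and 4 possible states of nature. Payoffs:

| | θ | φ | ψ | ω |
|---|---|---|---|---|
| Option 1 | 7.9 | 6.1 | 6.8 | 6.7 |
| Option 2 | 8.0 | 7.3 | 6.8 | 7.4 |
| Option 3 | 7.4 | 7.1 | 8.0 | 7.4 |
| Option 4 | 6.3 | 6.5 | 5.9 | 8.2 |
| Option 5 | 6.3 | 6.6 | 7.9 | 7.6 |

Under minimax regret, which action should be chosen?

Option 3

Column bests: θ=8.0, φ=7.3, ψ=8.0, ω=8.2.
Option 1 regrets: 0.1, 1.2, 1.2, 1.5 → max 1.5
Option 2 regrets: 0.0, 0.0, 1.2, 0.8 → max 1.2
Option 3 regrets: 0.6, 0.2, 0.0, 0.8 → max 0.8
Option 4 regrets: 1.7, 0.8, 2.1, 0.0 → max 2.1
Option 5 regrets: 1.7, 0.7, 0.1, 0.6 → max 1.7
Smallest max regret = 0.8 → Option 3.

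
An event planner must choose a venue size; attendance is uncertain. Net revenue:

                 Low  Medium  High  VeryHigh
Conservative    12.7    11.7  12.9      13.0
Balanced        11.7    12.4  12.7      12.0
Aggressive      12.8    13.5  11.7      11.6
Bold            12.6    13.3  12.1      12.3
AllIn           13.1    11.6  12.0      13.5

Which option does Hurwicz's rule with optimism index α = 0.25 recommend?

Bold

Conservative: 0.25·13.0 + 0.75·11.7 = 12.025
Balanced: 0.25·12.7 + 0.75·11.7 = 11.95
Aggressive: 0.25·13.5 + 0.75·11.6 = 12.075
Bold: 0.25·13.3 + 0.75·12.1 = 12.4
AllIn: 0.25·13.5 + 0.75·11.6 = 12.075
Highest Hurwicz score = 12.4 → Bold.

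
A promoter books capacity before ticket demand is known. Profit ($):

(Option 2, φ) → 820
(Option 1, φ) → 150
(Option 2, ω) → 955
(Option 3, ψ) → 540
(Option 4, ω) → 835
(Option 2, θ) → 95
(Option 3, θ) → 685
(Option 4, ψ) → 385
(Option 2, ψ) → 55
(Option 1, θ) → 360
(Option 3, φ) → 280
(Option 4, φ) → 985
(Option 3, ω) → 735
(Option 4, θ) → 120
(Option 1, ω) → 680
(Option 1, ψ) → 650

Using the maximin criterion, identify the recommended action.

Row minima: Option 1=150, Option 2=55, Option 3=280, Option 4=120
Best worst-case = 280 → Option 3.

Option 3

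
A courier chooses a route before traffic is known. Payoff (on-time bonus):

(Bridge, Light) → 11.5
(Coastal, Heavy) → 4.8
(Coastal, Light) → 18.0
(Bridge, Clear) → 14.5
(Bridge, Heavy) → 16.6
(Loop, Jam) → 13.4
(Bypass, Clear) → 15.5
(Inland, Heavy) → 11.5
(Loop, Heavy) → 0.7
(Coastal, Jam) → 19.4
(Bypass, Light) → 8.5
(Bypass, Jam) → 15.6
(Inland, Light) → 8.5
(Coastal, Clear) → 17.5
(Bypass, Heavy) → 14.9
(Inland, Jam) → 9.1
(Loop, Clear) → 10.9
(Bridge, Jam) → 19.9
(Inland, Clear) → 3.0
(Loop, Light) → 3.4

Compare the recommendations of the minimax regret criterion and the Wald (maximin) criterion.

Column bests: Clear=17.5, Light=18.0, Heavy=16.6, Jam=19.9.
Coastal regrets: 0.0, 0.0, 11.8, 0.5 → max 11.8
Inland regrets: 14.5, 9.5, 5.1, 10.8 → max 14.5
Bypass regrets: 2.0, 9.5, 1.7, 4.3 → max 9.5
Bridge regrets: 3.0, 6.5, 0.0, 0.0 → max 6.5
Loop regrets: 6.6, 14.6, 15.9, 6.5 → max 15.9
Smallest max regret = 6.5 → Bridge.
Row minima: Coastal=4.8, Inland=3.0, Bypass=8.5, Bridge=11.5, Loop=0.7
Best worst-case = 11.5 → Bridge.

minimax regret → Bridge; maximin → Bridge (agree)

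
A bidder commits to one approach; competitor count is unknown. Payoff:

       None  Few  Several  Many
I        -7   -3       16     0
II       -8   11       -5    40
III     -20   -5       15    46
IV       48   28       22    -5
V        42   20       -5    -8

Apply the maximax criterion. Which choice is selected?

IV

Row maxima: I=16, II=40, III=46, IV=48, V=42
Best best-case = 48 → IV.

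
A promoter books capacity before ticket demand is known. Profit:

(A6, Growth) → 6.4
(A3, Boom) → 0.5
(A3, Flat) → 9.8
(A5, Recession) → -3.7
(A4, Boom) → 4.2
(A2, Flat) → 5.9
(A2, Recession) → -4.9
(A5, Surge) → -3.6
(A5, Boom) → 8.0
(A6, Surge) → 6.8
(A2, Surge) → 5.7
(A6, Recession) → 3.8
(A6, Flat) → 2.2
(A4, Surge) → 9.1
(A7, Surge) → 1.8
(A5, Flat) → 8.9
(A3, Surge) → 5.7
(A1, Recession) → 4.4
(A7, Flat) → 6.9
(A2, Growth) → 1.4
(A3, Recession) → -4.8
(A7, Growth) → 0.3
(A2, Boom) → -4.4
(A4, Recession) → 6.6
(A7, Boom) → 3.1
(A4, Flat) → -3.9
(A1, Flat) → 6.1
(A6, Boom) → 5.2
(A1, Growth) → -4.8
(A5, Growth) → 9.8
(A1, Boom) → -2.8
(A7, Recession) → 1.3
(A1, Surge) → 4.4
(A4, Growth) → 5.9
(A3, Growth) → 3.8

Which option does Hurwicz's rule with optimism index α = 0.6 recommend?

A6

A1: 0.6·6.1 + 0.4·(-4.8) = 1.74
A2: 0.6·5.9 + 0.4·(-4.9) = 1.58
A3: 0.6·9.8 + 0.4·(-4.8) = 3.96
A4: 0.6·9.1 + 0.4·(-3.9) = 3.9
A5: 0.6·9.8 + 0.4·(-3.7) = 4.4
A6: 0.6·6.8 + 0.4·2.2 = 4.96
A7: 0.6·6.9 + 0.4·0.3 = 4.26
Highest Hurwicz score = 4.96 → A6.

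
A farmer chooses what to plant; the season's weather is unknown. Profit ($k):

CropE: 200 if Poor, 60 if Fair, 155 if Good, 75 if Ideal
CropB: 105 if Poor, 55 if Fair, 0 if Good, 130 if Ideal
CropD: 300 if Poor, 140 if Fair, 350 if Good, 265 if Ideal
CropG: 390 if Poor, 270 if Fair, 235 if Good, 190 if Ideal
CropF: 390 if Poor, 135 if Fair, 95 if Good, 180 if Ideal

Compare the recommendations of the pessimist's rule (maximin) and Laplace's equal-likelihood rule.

Row minima: CropE=60, CropB=0, CropD=140, CropG=190, CropF=95
Best worst-case = 190 → CropG.
Row averages: CropE=122.5, CropB=72.5, CropD=263.75, CropG=271.25, CropF=200
Highest average = 271.25 → CropG.

maximin → CropG; laplace → CropG (agree)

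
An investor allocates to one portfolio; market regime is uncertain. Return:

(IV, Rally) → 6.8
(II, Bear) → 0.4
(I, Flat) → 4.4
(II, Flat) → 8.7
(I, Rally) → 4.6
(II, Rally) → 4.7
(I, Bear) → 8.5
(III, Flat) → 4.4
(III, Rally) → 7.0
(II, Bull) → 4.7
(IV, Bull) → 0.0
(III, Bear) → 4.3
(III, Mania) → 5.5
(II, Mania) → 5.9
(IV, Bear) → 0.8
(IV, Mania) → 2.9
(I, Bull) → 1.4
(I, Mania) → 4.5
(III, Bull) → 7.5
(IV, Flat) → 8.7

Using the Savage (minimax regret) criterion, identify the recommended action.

Column bests: Bear=8.5, Flat=8.7, Bull=7.5, Rally=7.0, Mania=5.9.
I regrets: 0.0, 4.3, 6.1, 2.4, 1.4 → max 6.1
II regrets: 8.1, 0.0, 2.8, 2.3, 0.0 → max 8.1
III regrets: 4.2, 4.3, 0.0, 0.0, 0.4 → max 4.3
IV regrets: 7.7, 0.0, 7.5, 0.2, 3.0 → max 7.7
Smallest max regret = 4.3 → III.

III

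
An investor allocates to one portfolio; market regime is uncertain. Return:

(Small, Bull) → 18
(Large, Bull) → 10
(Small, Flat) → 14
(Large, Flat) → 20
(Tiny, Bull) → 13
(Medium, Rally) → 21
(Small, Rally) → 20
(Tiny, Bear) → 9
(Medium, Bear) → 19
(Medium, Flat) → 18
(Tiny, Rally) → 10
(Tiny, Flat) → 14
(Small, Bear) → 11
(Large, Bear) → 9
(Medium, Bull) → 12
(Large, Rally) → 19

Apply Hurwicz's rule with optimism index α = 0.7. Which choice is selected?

Tiny: 0.7·14 + 0.3·9 = 12.5
Small: 0.7·20 + 0.3·11 = 17.3
Medium: 0.7·21 + 0.3·12 = 18.3
Large: 0.7·20 + 0.3·9 = 16.7
Highest Hurwicz score = 18.3 → Medium.

Medium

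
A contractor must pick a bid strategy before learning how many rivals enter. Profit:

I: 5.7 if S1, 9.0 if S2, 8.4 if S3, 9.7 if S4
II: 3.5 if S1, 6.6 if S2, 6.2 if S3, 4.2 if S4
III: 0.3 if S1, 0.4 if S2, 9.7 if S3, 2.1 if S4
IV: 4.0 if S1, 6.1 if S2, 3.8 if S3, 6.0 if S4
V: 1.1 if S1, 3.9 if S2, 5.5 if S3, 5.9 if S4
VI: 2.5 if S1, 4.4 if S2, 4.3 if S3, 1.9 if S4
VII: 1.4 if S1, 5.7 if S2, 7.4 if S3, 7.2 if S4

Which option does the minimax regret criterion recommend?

Column bests: S1=5.7, S2=9.0, S3=9.7, S4=9.7.
I regrets: 0.0, 0.0, 1.3, 0.0 → max 1.3
II regrets: 2.2, 2.4, 3.5, 5.5 → max 5.5
III regrets: 5.4, 8.6, 0.0, 7.6 → max 8.6
IV regrets: 1.7, 2.9, 5.9, 3.7 → max 5.9
V regrets: 4.6, 5.1, 4.2, 3.8 → max 5.1
VI regrets: 3.2, 4.6, 5.4, 7.8 → max 7.8
VII regrets: 4.3, 3.3, 2.3, 2.5 → max 4.3
Smallest max regret = 1.3 → I.

I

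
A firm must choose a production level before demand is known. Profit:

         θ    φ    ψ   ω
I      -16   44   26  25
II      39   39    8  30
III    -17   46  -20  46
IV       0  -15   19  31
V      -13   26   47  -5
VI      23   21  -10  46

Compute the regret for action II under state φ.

7

Best payoff under φ is 46.
Regret = 46 − 39 = 7.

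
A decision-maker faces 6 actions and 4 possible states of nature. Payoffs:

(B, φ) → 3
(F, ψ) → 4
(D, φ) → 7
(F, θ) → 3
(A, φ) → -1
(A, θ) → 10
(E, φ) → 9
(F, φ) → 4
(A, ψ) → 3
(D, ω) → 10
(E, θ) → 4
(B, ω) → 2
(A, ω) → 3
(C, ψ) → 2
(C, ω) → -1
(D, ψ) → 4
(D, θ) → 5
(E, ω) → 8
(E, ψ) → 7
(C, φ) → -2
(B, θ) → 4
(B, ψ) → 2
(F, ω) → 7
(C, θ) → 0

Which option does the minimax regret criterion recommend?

Column bests: θ=10, φ=9, ψ=7, ω=10.
A regrets: 0, 10, 4, 7 → max 10
B regrets: 6, 6, 5, 8 → max 8
C regrets: 10, 11, 5, 11 → max 11
D regrets: 5, 2, 3, 0 → max 5
E regrets: 6, 0, 0, 2 → max 6
F regrets: 7, 5, 3, 3 → max 7
Smallest max regret = 5 → D.

D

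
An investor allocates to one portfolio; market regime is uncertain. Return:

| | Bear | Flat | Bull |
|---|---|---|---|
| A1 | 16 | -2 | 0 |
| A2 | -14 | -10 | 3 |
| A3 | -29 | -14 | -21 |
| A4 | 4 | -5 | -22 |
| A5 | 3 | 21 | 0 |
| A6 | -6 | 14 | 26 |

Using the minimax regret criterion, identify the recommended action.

Column bests: Bear=16, Flat=21, Bull=26.
A1 regrets: 0, 23, 26 → max 26
A2 regrets: 30, 31, 23 → max 31
A3 regrets: 45, 35, 47 → max 47
A4 regrets: 12, 26, 48 → max 48
A5 regrets: 13, 0, 26 → max 26
A6 regrets: 22, 7, 0 → max 22
Smallest max regret = 22 → A6.

A6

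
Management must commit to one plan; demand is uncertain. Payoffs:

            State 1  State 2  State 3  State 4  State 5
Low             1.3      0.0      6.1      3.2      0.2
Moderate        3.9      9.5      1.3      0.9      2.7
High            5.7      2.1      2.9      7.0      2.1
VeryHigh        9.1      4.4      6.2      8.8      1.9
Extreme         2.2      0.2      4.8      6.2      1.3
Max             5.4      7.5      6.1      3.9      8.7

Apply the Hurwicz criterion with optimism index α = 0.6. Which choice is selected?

Low: 0.6·6.1 + 0.4·0.0 = 3.66
Moderate: 0.6·9.5 + 0.4·0.9 = 6.06
High: 0.6·7.0 + 0.4·2.1 = 5.04
VeryHigh: 0.6·9.1 + 0.4·1.9 = 6.22
Extreme: 0.6·6.2 + 0.4·0.2 = 3.8
Max: 0.6·8.7 + 0.4·3.9 = 6.78
Highest Hurwicz score = 6.78 → Max.

Max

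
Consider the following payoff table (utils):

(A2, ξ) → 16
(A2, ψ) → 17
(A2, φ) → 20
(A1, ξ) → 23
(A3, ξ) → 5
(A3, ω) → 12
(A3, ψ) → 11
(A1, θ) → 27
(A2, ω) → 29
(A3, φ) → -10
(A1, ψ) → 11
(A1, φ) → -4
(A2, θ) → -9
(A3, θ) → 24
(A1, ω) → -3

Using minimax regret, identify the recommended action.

A3

Column bests: θ=27, φ=20, ψ=17, ω=29, ξ=23.
A1 regrets: 0, 24, 6, 32, 0 → max 32
A2 regrets: 36, 0, 0, 0, 7 → max 36
A3 regrets: 3, 30, 6, 17, 18 → max 30
Smallest max regret = 30 → A3.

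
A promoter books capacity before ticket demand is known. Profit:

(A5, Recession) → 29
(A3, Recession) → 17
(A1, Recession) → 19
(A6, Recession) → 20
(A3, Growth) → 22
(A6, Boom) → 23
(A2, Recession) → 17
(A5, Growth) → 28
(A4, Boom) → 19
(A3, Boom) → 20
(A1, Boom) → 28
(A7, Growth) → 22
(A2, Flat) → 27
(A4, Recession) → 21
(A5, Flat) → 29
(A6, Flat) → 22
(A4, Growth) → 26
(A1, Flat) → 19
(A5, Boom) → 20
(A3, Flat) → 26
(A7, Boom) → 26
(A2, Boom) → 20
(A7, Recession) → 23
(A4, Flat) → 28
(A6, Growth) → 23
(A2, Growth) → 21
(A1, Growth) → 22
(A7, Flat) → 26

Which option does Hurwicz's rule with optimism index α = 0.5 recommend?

A1: 0.5·28 + 0.5·19 = 23.5
A2: 0.5·27 + 0.5·17 = 22
A3: 0.5·26 + 0.5·17 = 21.5
A4: 0.5·28 + 0.5·19 = 23.5
A5: 0.5·29 + 0.5·20 = 24.5
A6: 0.5·23 + 0.5·20 = 21.5
A7: 0.5·26 + 0.5·22 = 24
Highest Hurwicz score = 24.5 → A5.

A5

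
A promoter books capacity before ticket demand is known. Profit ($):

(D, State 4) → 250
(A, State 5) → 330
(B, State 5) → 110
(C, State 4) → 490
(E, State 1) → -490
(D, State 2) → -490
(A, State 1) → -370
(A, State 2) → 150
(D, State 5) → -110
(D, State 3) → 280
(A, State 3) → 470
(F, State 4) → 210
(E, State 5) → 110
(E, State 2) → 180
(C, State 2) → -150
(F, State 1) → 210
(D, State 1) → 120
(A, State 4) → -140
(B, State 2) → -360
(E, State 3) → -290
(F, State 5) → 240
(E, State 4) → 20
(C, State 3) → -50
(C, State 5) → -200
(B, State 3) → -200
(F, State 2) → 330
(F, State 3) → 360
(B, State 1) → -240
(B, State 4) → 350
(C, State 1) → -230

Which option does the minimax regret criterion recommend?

Column bests: State 1=210, State 2=330, State 3=470, State 4=490, State 5=330.
A regrets: 580, 180, 0, 630, 0 → max 630
B regrets: 450, 690, 670, 140, 220 → max 690
C regrets: 440, 480, 520, 0, 530 → max 530
D regrets: 90, 820, 190, 240, 440 → max 820
E regrets: 700, 150, 760, 470, 220 → max 760
F regrets: 0, 0, 110, 280, 90 → max 280
Smallest max regret = 280 → F.

F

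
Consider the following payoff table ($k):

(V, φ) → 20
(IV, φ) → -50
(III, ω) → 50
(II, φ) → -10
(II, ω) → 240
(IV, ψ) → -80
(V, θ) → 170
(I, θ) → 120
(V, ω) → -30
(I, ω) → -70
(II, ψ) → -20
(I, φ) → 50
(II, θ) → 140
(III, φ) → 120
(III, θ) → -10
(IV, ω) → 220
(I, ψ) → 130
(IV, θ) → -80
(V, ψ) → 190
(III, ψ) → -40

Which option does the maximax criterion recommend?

Row maxima: I=130, II=240, III=120, IV=220, V=190
Best best-case = 240 → II.

II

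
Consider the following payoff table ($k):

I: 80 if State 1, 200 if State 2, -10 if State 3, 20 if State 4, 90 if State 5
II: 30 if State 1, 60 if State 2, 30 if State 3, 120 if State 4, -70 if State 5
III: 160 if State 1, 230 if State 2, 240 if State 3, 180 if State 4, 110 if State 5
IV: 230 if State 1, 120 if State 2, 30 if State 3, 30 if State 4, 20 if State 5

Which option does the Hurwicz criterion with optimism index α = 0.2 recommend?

I: 0.2·200 + 0.8·(-10) = 32
II: 0.2·120 + 0.8·(-70) = -32
III: 0.2·240 + 0.8·110 = 136
IV: 0.2·230 + 0.8·20 = 62
Highest Hurwicz score = 136 → III.

III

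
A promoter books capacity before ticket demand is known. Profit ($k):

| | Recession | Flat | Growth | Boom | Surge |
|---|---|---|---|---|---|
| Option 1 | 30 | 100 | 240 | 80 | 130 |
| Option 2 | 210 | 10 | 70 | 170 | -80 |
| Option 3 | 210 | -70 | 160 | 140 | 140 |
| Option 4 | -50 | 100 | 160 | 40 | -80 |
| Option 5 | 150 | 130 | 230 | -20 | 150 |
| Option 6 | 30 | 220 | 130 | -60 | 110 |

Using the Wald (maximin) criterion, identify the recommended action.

Option 1

Row minima: Option 1=30, Option 2=-80, Option 3=-70, Option 4=-80, Option 5=-20, Option 6=-60
Best worst-case = 30 → Option 1.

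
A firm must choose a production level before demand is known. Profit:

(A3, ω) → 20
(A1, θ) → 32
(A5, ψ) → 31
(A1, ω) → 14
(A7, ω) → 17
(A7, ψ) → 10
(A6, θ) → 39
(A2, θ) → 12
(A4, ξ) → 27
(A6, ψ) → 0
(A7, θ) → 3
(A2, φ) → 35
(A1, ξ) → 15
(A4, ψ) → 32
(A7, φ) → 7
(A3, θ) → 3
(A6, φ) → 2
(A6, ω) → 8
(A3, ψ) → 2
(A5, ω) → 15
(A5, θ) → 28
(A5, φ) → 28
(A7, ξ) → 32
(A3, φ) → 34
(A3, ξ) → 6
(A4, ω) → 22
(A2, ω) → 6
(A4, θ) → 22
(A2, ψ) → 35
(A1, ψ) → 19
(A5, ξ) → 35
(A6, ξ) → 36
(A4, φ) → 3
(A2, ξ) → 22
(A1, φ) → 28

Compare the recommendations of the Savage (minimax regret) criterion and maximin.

minimax regret → A5; maximin → A5 (agree)

Column bests: θ=39, φ=35, ψ=35, ω=22, ξ=36.
A1 regrets: 7, 7, 16, 8, 21 → max 21
A2 regrets: 27, 0, 0, 16, 14 → max 27
A3 regrets: 36, 1, 33, 2, 30 → max 36
A4 regrets: 17, 32, 3, 0, 9 → max 32
A5 regrets: 11, 7, 4, 7, 1 → max 11
A6 regrets: 0, 33, 35, 14, 0 → max 35
A7 regrets: 36, 28, 25, 5, 4 → max 36
Smallest max regret = 11 → A5.
Row minima: A1=14, A2=6, A3=2, A4=3, A5=15, A6=0, A7=3
Best worst-case = 15 → A5.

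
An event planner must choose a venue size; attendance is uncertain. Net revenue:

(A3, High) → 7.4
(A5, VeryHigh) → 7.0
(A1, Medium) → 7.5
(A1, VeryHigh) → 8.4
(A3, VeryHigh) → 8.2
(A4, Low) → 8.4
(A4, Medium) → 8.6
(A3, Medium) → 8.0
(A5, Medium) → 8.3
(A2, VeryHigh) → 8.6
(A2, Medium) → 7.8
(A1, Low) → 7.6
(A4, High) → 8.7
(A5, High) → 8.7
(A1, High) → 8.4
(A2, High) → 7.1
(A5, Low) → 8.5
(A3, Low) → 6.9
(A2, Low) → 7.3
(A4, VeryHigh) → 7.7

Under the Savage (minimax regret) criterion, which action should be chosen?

Column bests: Low=8.5, Medium=8.6, High=8.7, VeryHigh=8.6.
A1 regrets: 0.9, 1.1, 0.3, 0.2 → max 1.1
A2 regrets: 1.2, 0.8, 1.6, 0.0 → max 1.6
A3 regrets: 1.6, 0.6, 1.3, 0.4 → max 1.6
A4 regrets: 0.1, 0.0, 0.0, 0.9 → max 0.9
A5 regrets: 0.0, 0.3, 0.0, 1.6 → max 1.6
Smallest max regret = 0.9 → A4.

A4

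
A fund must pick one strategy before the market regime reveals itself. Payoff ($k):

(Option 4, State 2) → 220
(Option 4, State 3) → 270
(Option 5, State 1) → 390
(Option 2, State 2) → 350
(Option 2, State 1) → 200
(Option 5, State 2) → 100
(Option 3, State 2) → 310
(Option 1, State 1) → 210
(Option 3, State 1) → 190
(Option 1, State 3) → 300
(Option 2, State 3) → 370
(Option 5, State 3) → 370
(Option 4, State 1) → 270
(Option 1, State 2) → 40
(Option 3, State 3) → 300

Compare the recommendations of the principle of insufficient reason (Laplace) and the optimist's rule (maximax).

Row averages: Option 1=550/3, Option 2=920/3, Option 3=800/3, Option 4=760/3, Option 5=860/3
Highest average = 920/3 → Option 2.
Row maxima: Option 1=300, Option 2=370, Option 3=310, Option 4=270, Option 5=390
Best best-case = 390 → Option 5.

laplace → Option 2; maximax → Option 5 (disagree)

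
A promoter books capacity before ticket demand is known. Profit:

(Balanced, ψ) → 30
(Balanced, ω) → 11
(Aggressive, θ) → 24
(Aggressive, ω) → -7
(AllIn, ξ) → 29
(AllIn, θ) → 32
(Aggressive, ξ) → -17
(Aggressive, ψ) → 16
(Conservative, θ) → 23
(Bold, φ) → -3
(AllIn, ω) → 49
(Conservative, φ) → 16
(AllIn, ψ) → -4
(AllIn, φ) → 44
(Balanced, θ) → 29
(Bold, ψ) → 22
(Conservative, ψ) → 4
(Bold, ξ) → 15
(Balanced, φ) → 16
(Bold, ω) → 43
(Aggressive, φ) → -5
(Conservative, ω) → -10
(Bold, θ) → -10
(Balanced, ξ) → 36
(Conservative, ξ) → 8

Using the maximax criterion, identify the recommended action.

AllIn

Row maxima: Conservative=23, Balanced=36, Aggressive=24, Bold=43, AllIn=49
Best best-case = 49 → AllIn.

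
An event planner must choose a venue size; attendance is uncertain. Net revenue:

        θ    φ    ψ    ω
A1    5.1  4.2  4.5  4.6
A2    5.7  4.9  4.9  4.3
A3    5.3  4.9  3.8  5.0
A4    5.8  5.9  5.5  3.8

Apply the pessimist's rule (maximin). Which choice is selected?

Row minima: A1=4.2, A2=4.3, A3=3.8, A4=3.8
Best worst-case = 4.3 → A2.

A2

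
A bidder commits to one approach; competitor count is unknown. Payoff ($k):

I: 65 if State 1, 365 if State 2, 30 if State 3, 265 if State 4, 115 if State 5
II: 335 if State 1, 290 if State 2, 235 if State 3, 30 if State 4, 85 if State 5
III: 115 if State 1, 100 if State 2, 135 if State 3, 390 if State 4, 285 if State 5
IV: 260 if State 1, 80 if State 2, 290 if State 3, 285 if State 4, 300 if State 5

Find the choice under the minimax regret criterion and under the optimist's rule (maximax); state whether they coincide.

Column bests: State 1=335, State 2=365, State 3=290, State 4=390, State 5=300.
I regrets: 270, 0, 260, 125, 185 → max 270
II regrets: 0, 75, 55, 360, 215 → max 360
III regrets: 220, 265, 155, 0, 15 → max 265
IV regrets: 75, 285, 0, 105, 0 → max 285
Smallest max regret = 265 → III.
Row maxima: I=365, II=335, III=390, IV=300
Best best-case = 390 → III.

minimax regret → III; maximax → III (agree)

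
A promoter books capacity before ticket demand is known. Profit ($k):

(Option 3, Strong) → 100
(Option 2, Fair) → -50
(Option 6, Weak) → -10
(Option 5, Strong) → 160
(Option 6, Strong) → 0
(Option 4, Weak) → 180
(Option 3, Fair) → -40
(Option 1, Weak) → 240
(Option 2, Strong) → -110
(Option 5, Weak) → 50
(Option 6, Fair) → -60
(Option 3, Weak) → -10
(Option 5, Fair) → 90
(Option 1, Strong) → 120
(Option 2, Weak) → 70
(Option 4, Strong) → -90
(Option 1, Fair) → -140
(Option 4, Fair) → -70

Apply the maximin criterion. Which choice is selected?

Option 5

Row minima: Option 1=-140, Option 2=-110, Option 3=-40, Option 4=-90, Option 5=50, Option 6=-60
Best worst-case = 50 → Option 5.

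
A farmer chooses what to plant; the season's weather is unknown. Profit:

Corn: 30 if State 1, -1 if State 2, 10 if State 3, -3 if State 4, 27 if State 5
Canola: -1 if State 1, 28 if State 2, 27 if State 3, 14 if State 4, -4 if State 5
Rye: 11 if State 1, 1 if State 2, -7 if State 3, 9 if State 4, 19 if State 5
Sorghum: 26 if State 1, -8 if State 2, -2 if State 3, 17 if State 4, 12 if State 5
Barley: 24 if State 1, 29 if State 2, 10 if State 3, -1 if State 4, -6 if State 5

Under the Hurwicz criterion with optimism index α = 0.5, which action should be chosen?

Corn: 0.5·30 + 0.5·(-3) = 13.5
Canola: 0.5·28 + 0.5·(-4) = 12
Rye: 0.5·19 + 0.5·(-7) = 6
Sorghum: 0.5·26 + 0.5·(-8) = 9
Barley: 0.5·29 + 0.5·(-6) = 11.5
Highest Hurwicz score = 13.5 → Corn.

Corn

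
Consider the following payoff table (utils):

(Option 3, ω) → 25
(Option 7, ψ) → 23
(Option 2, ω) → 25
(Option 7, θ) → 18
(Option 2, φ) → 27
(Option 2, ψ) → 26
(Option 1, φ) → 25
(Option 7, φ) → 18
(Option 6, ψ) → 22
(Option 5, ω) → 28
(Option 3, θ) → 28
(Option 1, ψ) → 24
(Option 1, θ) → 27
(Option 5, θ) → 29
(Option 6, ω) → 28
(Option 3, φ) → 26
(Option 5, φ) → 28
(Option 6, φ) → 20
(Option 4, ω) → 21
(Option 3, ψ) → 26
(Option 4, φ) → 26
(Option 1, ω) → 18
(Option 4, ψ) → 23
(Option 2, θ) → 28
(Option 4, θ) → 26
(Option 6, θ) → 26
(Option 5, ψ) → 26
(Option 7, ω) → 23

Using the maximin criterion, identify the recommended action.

Option 5

Row minima: Option 1=18, Option 2=25, Option 3=25, Option 4=21, Option 5=26, Option 6=20, Option 7=18
Best worst-case = 26 → Option 5.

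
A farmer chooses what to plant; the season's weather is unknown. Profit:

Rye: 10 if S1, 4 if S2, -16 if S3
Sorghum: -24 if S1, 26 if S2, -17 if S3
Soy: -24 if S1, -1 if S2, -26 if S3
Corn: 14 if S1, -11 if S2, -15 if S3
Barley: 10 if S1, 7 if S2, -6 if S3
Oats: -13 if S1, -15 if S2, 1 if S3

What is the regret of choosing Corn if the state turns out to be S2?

Best payoff under S2 is 26.
Regret = 26 − (-11) = 37.

37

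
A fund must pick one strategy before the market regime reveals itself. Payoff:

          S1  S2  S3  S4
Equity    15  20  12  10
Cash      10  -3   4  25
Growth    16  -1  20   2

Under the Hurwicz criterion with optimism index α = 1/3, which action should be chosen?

Equity: 1/3·20 + 2/3·10 = 40/3
Cash: 1/3·25 + 2/3·(-3) = 19/3
Growth: 1/3·20 + 2/3·(-1) = 6
Highest Hurwicz score = 40/3 → Equity.

Equity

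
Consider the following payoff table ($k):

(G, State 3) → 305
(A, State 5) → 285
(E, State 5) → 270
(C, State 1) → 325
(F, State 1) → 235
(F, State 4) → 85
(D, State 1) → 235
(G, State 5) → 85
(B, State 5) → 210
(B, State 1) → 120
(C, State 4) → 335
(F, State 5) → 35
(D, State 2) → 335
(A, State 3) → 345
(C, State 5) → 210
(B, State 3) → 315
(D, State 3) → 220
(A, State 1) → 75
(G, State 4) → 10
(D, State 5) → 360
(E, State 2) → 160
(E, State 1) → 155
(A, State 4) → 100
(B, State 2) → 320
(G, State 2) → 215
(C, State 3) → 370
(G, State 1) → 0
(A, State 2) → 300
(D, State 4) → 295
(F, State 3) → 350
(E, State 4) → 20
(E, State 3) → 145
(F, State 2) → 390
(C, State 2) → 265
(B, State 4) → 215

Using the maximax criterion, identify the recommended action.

Row maxima: A=345, B=320, C=370, D=360, E=270, F=390, G=305
Best best-case = 390 → F.

F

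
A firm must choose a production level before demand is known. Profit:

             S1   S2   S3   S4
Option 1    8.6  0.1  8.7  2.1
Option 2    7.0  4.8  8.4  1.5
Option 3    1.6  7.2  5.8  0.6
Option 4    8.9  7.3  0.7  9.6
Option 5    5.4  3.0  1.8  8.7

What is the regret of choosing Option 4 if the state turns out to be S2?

Best payoff under S2 is 7.3.
Regret = 7.3 − 7.3 = 0.0.

0.0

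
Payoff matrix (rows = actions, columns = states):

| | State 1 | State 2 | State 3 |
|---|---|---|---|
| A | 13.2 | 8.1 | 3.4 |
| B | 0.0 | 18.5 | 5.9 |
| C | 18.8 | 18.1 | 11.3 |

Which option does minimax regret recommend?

Column bests: State 1=18.8, State 2=18.5, State 3=11.3.
A regrets: 5.6, 10.4, 7.9 → max 10.4
B regrets: 18.8, 0.0, 5.4 → max 18.8
C regrets: 0.0, 0.4, 0.0 → max 0.4
Smallest max regret = 0.4 → C.

C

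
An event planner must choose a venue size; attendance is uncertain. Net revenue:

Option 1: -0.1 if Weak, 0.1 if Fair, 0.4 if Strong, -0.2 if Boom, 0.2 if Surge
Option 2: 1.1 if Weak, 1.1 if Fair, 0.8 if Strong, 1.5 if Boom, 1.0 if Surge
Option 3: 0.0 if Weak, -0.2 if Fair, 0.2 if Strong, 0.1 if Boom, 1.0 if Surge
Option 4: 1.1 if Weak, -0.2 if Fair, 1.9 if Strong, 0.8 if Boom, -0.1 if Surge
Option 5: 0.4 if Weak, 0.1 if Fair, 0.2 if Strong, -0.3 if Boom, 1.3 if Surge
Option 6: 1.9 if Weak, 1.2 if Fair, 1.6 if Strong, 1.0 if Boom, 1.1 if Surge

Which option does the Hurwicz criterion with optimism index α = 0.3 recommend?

Option 1: 0.3·0.4 + 0.7·(-0.2) = -0.02
Option 2: 0.3·1.5 + 0.7·0.8 = 1.01
Option 3: 0.3·1.0 + 0.7·(-0.2) = 0.16
Option 4: 0.3·1.9 + 0.7·(-0.2) = 0.43
Option 5: 0.3·1.3 + 0.7·(-0.3) = 0.18
Option 6: 0.3·1.9 + 0.7·1.0 = 1.27
Highest Hurwicz score = 1.27 → Option 6.

Option 6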